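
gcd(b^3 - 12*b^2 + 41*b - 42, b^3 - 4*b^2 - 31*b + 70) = b^2 - 9*b + 14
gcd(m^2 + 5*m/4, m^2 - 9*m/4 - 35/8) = m + 5/4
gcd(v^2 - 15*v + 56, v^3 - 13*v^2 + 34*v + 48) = v - 8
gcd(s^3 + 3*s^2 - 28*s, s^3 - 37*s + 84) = s^2 + 3*s - 28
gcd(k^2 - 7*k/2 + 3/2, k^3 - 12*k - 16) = 1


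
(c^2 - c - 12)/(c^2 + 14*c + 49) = (c^2 - c - 12)/(c^2 + 14*c + 49)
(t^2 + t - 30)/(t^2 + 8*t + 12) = (t - 5)/(t + 2)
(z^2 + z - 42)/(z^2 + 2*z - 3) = (z^2 + z - 42)/(z^2 + 2*z - 3)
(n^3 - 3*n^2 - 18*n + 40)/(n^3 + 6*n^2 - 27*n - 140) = (n - 2)/(n + 7)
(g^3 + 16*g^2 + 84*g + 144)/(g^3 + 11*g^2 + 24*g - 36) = (g + 4)/(g - 1)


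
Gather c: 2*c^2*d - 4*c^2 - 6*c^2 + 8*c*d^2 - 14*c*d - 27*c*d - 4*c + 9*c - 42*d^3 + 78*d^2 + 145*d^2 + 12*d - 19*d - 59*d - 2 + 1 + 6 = c^2*(2*d - 10) + c*(8*d^2 - 41*d + 5) - 42*d^3 + 223*d^2 - 66*d + 5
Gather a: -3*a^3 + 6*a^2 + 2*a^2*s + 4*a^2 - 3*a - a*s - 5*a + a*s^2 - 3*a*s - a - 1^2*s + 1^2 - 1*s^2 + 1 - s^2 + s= -3*a^3 + a^2*(2*s + 10) + a*(s^2 - 4*s - 9) - 2*s^2 + 2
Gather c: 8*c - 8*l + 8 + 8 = 8*c - 8*l + 16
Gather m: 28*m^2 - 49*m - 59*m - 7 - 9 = 28*m^2 - 108*m - 16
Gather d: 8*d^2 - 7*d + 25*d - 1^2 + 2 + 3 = 8*d^2 + 18*d + 4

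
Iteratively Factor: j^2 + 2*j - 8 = (j + 4)*(j - 2)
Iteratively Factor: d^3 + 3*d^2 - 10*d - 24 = (d + 4)*(d^2 - d - 6) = (d + 2)*(d + 4)*(d - 3)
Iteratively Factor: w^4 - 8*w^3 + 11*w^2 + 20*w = (w - 4)*(w^3 - 4*w^2 - 5*w) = (w - 5)*(w - 4)*(w^2 + w) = (w - 5)*(w - 4)*(w + 1)*(w)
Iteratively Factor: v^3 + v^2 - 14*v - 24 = (v + 2)*(v^2 - v - 12) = (v - 4)*(v + 2)*(v + 3)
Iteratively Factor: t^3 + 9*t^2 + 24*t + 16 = (t + 1)*(t^2 + 8*t + 16) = (t + 1)*(t + 4)*(t + 4)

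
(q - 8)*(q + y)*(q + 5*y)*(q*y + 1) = q^4*y + 6*q^3*y^2 - 8*q^3*y + q^3 + 5*q^2*y^3 - 48*q^2*y^2 + 6*q^2*y - 8*q^2 - 40*q*y^3 + 5*q*y^2 - 48*q*y - 40*y^2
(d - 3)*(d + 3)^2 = d^3 + 3*d^2 - 9*d - 27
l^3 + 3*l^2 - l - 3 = (l - 1)*(l + 1)*(l + 3)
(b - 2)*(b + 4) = b^2 + 2*b - 8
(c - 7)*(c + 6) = c^2 - c - 42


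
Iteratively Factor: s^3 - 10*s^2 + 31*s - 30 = (s - 5)*(s^2 - 5*s + 6) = (s - 5)*(s - 3)*(s - 2)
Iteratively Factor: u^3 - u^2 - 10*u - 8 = (u + 1)*(u^2 - 2*u - 8) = (u - 4)*(u + 1)*(u + 2)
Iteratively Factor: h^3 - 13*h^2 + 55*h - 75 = (h - 5)*(h^2 - 8*h + 15) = (h - 5)*(h - 3)*(h - 5)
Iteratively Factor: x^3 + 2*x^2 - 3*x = (x + 3)*(x^2 - x) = (x - 1)*(x + 3)*(x)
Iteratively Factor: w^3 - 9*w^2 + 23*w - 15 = (w - 3)*(w^2 - 6*w + 5) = (w - 3)*(w - 1)*(w - 5)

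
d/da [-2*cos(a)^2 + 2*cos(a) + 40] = -2*sin(a) + 2*sin(2*a)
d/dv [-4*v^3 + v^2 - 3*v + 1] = -12*v^2 + 2*v - 3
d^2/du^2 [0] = 0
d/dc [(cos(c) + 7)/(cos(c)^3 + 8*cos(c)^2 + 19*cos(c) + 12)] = (227*cos(c) + 29*cos(2*c) + cos(3*c) + 271)*sin(c)/(2*(cos(c)^3 + 8*cos(c)^2 + 19*cos(c) + 12)^2)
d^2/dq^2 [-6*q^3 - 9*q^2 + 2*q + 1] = -36*q - 18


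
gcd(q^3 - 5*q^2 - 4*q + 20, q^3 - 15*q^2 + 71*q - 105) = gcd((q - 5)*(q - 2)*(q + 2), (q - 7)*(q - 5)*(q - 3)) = q - 5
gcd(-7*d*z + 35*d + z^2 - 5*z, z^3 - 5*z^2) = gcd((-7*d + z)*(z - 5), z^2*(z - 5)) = z - 5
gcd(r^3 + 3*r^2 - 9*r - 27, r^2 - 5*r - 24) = r + 3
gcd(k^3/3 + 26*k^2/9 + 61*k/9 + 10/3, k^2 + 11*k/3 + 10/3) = 1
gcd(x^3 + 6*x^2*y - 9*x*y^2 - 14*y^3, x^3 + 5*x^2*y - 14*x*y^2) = x^2 + 5*x*y - 14*y^2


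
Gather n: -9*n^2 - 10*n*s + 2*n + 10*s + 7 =-9*n^2 + n*(2 - 10*s) + 10*s + 7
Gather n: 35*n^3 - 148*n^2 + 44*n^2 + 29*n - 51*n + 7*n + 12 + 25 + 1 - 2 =35*n^3 - 104*n^2 - 15*n + 36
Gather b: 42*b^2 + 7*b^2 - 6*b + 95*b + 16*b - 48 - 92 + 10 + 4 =49*b^2 + 105*b - 126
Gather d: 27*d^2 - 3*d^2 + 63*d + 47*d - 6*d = 24*d^2 + 104*d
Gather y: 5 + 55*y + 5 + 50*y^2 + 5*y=50*y^2 + 60*y + 10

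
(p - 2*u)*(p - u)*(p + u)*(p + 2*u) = p^4 - 5*p^2*u^2 + 4*u^4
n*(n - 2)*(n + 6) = n^3 + 4*n^2 - 12*n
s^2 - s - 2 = (s - 2)*(s + 1)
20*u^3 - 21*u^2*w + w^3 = (-4*u + w)*(-u + w)*(5*u + w)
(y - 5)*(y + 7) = y^2 + 2*y - 35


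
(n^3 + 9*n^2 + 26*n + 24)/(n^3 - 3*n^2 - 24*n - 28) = (n^2 + 7*n + 12)/(n^2 - 5*n - 14)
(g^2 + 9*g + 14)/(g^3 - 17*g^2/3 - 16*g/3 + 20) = 3*(g + 7)/(3*g^2 - 23*g + 30)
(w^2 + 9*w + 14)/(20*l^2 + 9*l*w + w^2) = (w^2 + 9*w + 14)/(20*l^2 + 9*l*w + w^2)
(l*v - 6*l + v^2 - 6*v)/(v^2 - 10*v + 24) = (l + v)/(v - 4)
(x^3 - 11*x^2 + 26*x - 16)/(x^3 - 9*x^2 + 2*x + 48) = (x^2 - 3*x + 2)/(x^2 - x - 6)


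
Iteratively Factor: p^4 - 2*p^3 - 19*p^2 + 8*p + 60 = (p + 3)*(p^3 - 5*p^2 - 4*p + 20) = (p + 2)*(p + 3)*(p^2 - 7*p + 10) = (p - 2)*(p + 2)*(p + 3)*(p - 5)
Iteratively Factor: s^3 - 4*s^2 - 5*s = (s - 5)*(s^2 + s) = (s - 5)*(s + 1)*(s)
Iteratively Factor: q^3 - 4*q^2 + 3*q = (q - 1)*(q^2 - 3*q) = q*(q - 1)*(q - 3)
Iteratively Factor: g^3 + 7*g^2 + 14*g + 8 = (g + 1)*(g^2 + 6*g + 8) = (g + 1)*(g + 4)*(g + 2)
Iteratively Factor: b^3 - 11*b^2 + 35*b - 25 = (b - 5)*(b^2 - 6*b + 5) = (b - 5)^2*(b - 1)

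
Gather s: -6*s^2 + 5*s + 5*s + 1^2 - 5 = -6*s^2 + 10*s - 4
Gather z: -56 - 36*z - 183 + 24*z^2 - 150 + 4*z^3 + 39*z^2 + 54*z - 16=4*z^3 + 63*z^2 + 18*z - 405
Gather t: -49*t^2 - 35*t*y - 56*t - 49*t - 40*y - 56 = -49*t^2 + t*(-35*y - 105) - 40*y - 56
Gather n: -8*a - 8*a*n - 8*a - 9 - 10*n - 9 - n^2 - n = -16*a - n^2 + n*(-8*a - 11) - 18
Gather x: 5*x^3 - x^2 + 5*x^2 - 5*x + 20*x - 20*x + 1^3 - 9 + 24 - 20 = 5*x^3 + 4*x^2 - 5*x - 4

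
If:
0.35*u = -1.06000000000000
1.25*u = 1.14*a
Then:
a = -3.32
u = -3.03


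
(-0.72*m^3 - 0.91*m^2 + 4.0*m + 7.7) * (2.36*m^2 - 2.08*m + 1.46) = -1.6992*m^5 - 0.65*m^4 + 10.2816*m^3 + 8.5234*m^2 - 10.176*m + 11.242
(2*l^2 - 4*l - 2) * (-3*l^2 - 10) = -6*l^4 + 12*l^3 - 14*l^2 + 40*l + 20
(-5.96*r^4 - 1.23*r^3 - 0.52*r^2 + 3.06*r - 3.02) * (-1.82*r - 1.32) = 10.8472*r^5 + 10.1058*r^4 + 2.57*r^3 - 4.8828*r^2 + 1.4572*r + 3.9864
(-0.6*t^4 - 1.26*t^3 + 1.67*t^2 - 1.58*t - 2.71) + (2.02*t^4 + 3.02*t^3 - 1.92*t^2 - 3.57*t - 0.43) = 1.42*t^4 + 1.76*t^3 - 0.25*t^2 - 5.15*t - 3.14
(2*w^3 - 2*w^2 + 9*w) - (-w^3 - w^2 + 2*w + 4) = 3*w^3 - w^2 + 7*w - 4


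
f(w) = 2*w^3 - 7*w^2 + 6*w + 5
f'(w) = 6*w^2 - 14*w + 6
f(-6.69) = -947.27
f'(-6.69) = 368.20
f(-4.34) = -316.38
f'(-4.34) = 179.77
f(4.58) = 77.79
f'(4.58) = 67.74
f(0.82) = 6.32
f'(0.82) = -1.45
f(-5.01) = -452.26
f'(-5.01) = 226.74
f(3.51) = 26.31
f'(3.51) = 30.78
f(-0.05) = 4.68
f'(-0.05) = 6.72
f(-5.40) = -546.45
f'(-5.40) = 256.56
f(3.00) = 14.00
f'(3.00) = 18.00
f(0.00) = 5.00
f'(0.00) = 6.00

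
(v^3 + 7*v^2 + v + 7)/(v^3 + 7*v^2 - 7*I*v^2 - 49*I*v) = (v^2 + 1)/(v*(v - 7*I))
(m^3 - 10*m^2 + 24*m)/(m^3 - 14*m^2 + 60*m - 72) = m*(m - 4)/(m^2 - 8*m + 12)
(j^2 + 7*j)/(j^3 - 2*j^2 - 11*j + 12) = j*(j + 7)/(j^3 - 2*j^2 - 11*j + 12)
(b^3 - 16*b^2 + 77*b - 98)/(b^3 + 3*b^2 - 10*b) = (b^2 - 14*b + 49)/(b*(b + 5))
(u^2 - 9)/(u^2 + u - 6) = (u - 3)/(u - 2)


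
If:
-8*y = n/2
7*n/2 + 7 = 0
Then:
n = -2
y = 1/8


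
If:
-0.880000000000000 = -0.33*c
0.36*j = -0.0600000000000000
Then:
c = 2.67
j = -0.17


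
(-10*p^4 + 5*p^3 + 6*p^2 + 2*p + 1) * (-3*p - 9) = 30*p^5 + 75*p^4 - 63*p^3 - 60*p^2 - 21*p - 9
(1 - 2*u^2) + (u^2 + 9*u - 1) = -u^2 + 9*u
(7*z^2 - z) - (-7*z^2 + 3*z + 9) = 14*z^2 - 4*z - 9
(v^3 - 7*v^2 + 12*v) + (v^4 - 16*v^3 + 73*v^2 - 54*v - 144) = v^4 - 15*v^3 + 66*v^2 - 42*v - 144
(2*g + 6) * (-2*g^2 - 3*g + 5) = -4*g^3 - 18*g^2 - 8*g + 30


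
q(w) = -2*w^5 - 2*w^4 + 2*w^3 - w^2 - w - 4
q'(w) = -10*w^4 - 8*w^3 + 6*w^2 - 2*w - 1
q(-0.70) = -4.62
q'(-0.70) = 3.68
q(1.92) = -74.81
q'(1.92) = -175.24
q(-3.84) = 1106.87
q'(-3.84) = -1626.19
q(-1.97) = 8.02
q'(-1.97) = -63.23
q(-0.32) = -3.86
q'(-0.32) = 0.41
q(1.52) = -27.71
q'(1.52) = -71.65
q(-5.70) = 9521.46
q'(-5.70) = -8869.12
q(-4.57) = 2903.12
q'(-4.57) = -3464.79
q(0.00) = -4.00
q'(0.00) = -1.00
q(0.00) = -4.00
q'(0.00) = -1.00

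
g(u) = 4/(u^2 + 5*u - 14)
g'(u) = 4*(-2*u - 5)/(u^2 + 5*u - 14)^2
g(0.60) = -0.38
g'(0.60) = -0.22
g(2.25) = 1.73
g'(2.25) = -7.11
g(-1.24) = -0.21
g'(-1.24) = -0.03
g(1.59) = -1.14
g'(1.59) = -2.64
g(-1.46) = -0.21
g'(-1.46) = -0.02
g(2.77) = 0.53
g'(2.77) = -0.74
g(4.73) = 0.12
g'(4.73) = -0.06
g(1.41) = -0.81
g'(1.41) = -1.27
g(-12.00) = 0.06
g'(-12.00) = 0.02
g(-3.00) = -0.20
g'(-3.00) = 0.01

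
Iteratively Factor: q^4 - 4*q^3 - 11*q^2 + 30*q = (q + 3)*(q^3 - 7*q^2 + 10*q) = q*(q + 3)*(q^2 - 7*q + 10) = q*(q - 5)*(q + 3)*(q - 2)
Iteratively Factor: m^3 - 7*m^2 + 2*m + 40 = (m - 4)*(m^2 - 3*m - 10) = (m - 4)*(m + 2)*(m - 5)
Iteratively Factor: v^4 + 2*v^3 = (v + 2)*(v^3) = v*(v + 2)*(v^2) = v^2*(v + 2)*(v)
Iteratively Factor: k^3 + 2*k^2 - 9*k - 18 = (k - 3)*(k^2 + 5*k + 6) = (k - 3)*(k + 3)*(k + 2)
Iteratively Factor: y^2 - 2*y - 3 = (y + 1)*(y - 3)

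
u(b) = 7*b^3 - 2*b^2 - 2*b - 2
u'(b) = 21*b^2 - 4*b - 2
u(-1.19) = -14.25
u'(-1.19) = 32.50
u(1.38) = 9.83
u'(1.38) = 32.47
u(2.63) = 106.25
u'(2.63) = 132.73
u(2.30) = 67.99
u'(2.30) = 99.89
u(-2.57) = -128.89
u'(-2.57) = 146.98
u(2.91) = 147.74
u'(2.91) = 164.19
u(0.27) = -2.55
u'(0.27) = -1.55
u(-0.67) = -3.66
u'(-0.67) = 10.11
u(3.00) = 163.00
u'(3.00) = 175.00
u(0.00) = -2.00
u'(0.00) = -2.00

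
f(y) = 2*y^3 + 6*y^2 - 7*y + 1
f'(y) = 6*y^2 + 12*y - 7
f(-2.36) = 24.65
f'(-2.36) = -1.90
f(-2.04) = 23.27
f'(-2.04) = -6.51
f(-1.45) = 17.67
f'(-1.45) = -11.78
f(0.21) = -0.19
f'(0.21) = -4.22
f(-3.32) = 17.19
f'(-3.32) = 19.29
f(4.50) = 273.25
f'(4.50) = 168.50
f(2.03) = 28.25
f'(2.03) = 42.09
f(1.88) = 22.34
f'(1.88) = 36.77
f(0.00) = 1.00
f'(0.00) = -7.00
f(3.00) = 88.00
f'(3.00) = 83.00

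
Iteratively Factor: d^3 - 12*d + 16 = (d - 2)*(d^2 + 2*d - 8) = (d - 2)^2*(d + 4)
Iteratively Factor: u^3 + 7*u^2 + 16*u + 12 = (u + 2)*(u^2 + 5*u + 6) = (u + 2)^2*(u + 3)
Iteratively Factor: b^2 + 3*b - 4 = (b - 1)*(b + 4)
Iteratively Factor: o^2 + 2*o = (o)*(o + 2)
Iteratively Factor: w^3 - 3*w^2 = (w)*(w^2 - 3*w) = w^2*(w - 3)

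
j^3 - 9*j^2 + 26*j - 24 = (j - 4)*(j - 3)*(j - 2)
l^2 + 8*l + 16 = (l + 4)^2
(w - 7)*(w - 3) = w^2 - 10*w + 21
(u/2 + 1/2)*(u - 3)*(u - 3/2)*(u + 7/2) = u^4/2 - 49*u^2/8 + 9*u/4 + 63/8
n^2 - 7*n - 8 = (n - 8)*(n + 1)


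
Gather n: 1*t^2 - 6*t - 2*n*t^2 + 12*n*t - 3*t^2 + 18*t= n*(-2*t^2 + 12*t) - 2*t^2 + 12*t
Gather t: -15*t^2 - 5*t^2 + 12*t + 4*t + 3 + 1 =-20*t^2 + 16*t + 4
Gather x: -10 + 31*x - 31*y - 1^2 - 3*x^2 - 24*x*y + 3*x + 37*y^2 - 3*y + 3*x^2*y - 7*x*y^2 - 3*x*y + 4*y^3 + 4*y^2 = x^2*(3*y - 3) + x*(-7*y^2 - 27*y + 34) + 4*y^3 + 41*y^2 - 34*y - 11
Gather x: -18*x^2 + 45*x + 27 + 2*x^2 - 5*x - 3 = -16*x^2 + 40*x + 24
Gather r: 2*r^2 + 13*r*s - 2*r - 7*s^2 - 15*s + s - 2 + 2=2*r^2 + r*(13*s - 2) - 7*s^2 - 14*s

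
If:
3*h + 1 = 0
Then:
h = -1/3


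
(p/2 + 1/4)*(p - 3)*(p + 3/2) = p^3/2 - p^2/2 - 21*p/8 - 9/8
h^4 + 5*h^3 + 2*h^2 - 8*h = h*(h - 1)*(h + 2)*(h + 4)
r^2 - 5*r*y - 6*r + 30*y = (r - 6)*(r - 5*y)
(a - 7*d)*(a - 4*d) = a^2 - 11*a*d + 28*d^2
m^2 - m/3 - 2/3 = (m - 1)*(m + 2/3)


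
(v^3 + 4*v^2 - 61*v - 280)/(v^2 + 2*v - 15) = (v^2 - v - 56)/(v - 3)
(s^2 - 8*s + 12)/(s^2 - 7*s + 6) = (s - 2)/(s - 1)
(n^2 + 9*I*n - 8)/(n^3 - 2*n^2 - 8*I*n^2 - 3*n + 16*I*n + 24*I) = (n^2 + 9*I*n - 8)/(n^3 + n^2*(-2 - 8*I) + n*(-3 + 16*I) + 24*I)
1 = 1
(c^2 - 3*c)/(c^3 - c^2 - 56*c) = (3 - c)/(-c^2 + c + 56)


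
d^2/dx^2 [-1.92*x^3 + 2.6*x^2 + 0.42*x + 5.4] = 5.2 - 11.52*x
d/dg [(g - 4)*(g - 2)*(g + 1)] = 3*g^2 - 10*g + 2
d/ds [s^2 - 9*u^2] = 2*s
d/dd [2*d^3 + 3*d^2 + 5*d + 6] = 6*d^2 + 6*d + 5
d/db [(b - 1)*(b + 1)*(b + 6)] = 3*b^2 + 12*b - 1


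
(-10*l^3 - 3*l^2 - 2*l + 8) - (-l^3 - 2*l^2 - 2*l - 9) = -9*l^3 - l^2 + 17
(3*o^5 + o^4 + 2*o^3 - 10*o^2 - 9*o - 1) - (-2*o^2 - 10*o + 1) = 3*o^5 + o^4 + 2*o^3 - 8*o^2 + o - 2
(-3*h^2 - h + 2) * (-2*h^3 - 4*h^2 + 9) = 6*h^5 + 14*h^4 - 35*h^2 - 9*h + 18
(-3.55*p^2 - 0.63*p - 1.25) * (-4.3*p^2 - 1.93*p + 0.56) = 15.265*p^4 + 9.5605*p^3 + 4.6029*p^2 + 2.0597*p - 0.7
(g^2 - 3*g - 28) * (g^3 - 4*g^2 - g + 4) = g^5 - 7*g^4 - 17*g^3 + 119*g^2 + 16*g - 112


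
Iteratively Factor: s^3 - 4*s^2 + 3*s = (s - 1)*(s^2 - 3*s) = (s - 3)*(s - 1)*(s)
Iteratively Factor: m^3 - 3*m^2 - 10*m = (m + 2)*(m^2 - 5*m) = (m - 5)*(m + 2)*(m)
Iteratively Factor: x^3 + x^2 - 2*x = (x + 2)*(x^2 - x) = (x - 1)*(x + 2)*(x)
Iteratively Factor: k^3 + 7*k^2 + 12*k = (k + 3)*(k^2 + 4*k) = k*(k + 3)*(k + 4)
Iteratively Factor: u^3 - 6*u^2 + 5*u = (u - 1)*(u^2 - 5*u) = (u - 5)*(u - 1)*(u)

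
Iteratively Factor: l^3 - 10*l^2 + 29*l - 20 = (l - 5)*(l^2 - 5*l + 4) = (l - 5)*(l - 1)*(l - 4)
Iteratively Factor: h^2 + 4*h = (h + 4)*(h)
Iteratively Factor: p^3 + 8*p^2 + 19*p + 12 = (p + 3)*(p^2 + 5*p + 4) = (p + 1)*(p + 3)*(p + 4)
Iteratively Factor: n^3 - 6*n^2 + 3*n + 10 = (n + 1)*(n^2 - 7*n + 10) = (n - 2)*(n + 1)*(n - 5)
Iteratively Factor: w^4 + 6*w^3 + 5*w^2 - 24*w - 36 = (w + 2)*(w^3 + 4*w^2 - 3*w - 18) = (w + 2)*(w + 3)*(w^2 + w - 6) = (w - 2)*(w + 2)*(w + 3)*(w + 3)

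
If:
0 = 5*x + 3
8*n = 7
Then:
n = 7/8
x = -3/5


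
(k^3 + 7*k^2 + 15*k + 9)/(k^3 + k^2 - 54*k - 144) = (k^2 + 4*k + 3)/(k^2 - 2*k - 48)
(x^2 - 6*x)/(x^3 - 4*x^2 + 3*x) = (x - 6)/(x^2 - 4*x + 3)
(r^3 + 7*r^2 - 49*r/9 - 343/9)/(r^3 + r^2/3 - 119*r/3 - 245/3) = (3*r^2 + 14*r - 49)/(3*(r^2 - 2*r - 35))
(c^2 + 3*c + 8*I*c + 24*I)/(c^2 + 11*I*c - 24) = (c + 3)/(c + 3*I)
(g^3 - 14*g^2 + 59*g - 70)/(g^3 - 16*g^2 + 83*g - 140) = (g - 2)/(g - 4)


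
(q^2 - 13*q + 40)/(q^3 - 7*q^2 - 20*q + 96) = (q - 5)/(q^2 + q - 12)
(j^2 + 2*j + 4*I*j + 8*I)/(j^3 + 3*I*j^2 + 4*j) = (j + 2)/(j*(j - I))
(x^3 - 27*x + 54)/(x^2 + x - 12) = (x^2 + 3*x - 18)/(x + 4)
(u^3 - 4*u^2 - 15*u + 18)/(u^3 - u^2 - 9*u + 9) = (u - 6)/(u - 3)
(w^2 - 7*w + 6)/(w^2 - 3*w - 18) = (w - 1)/(w + 3)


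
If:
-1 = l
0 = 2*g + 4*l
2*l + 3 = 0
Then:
No Solution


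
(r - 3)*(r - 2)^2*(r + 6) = r^4 - r^3 - 26*r^2 + 84*r - 72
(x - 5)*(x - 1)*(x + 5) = x^3 - x^2 - 25*x + 25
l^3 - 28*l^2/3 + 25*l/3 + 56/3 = (l - 8)*(l - 7/3)*(l + 1)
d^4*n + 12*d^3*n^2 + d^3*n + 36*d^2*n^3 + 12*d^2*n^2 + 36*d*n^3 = d*(d + 6*n)^2*(d*n + n)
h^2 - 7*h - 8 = (h - 8)*(h + 1)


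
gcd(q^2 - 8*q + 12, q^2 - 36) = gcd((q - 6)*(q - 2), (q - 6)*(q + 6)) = q - 6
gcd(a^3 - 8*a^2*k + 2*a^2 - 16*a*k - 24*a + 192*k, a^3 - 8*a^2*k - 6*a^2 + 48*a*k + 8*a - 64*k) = a^2 - 8*a*k - 4*a + 32*k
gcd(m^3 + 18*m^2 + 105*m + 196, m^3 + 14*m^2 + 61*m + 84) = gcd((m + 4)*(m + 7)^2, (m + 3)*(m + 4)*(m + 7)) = m^2 + 11*m + 28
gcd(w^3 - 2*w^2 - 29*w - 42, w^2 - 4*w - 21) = w^2 - 4*w - 21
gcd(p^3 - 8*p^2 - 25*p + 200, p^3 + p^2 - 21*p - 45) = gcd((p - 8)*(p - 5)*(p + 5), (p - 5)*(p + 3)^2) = p - 5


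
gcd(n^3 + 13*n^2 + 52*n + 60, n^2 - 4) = n + 2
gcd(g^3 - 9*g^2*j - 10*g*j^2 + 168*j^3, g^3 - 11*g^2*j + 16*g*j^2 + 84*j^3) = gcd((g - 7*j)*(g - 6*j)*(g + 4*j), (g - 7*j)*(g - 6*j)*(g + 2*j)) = g^2 - 13*g*j + 42*j^2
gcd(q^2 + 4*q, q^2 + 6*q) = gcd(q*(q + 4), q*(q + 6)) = q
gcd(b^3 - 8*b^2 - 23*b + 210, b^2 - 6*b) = b - 6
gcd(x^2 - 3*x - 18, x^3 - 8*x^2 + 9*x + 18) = x - 6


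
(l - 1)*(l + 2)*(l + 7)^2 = l^4 + 15*l^3 + 61*l^2 + 21*l - 98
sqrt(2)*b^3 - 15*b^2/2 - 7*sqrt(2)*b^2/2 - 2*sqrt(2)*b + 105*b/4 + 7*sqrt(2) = (b - 7/2)*(b - 4*sqrt(2))*(sqrt(2)*b + 1/2)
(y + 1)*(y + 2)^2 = y^3 + 5*y^2 + 8*y + 4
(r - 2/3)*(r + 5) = r^2 + 13*r/3 - 10/3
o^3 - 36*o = o*(o - 6)*(o + 6)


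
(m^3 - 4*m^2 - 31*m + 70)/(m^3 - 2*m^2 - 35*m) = (m - 2)/m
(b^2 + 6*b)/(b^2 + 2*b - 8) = b*(b + 6)/(b^2 + 2*b - 8)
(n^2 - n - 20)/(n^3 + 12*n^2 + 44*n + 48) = (n - 5)/(n^2 + 8*n + 12)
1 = 1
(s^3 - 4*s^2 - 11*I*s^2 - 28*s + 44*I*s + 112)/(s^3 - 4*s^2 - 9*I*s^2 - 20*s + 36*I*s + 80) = (s - 7*I)/(s - 5*I)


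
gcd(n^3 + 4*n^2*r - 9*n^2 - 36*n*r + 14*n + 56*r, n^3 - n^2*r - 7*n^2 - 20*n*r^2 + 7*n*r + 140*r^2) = n^2 + 4*n*r - 7*n - 28*r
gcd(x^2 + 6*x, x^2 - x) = x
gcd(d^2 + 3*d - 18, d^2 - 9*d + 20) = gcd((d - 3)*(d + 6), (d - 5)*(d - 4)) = 1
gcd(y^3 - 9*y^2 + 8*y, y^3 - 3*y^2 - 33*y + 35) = y - 1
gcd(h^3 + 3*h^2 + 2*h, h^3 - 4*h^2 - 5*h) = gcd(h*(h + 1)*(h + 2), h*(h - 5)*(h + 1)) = h^2 + h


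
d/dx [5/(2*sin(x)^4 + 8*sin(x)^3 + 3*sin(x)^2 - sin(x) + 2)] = 5*(-8*sin(x)^3 - 24*sin(x)^2 - 6*sin(x) + 1)*cos(x)/(2*sin(x)^4 + 8*sin(x)^3 + 3*sin(x)^2 - sin(x) + 2)^2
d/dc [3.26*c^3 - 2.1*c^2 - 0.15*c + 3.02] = 9.78*c^2 - 4.2*c - 0.15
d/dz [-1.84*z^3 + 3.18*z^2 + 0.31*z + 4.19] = -5.52*z^2 + 6.36*z + 0.31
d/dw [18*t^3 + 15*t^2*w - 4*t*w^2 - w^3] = 15*t^2 - 8*t*w - 3*w^2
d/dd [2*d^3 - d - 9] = 6*d^2 - 1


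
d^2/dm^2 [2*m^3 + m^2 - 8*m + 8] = 12*m + 2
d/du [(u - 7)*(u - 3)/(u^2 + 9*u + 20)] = (19*u^2 - 2*u - 389)/(u^4 + 18*u^3 + 121*u^2 + 360*u + 400)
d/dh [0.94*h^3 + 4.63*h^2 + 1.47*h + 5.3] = 2.82*h^2 + 9.26*h + 1.47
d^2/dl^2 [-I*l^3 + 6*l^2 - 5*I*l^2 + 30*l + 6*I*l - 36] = -6*I*l + 12 - 10*I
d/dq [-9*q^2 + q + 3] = 1 - 18*q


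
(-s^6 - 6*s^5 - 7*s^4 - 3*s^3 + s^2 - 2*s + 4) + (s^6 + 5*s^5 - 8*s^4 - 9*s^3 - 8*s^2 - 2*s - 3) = -s^5 - 15*s^4 - 12*s^3 - 7*s^2 - 4*s + 1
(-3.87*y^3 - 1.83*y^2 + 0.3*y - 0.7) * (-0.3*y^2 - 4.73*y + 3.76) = 1.161*y^5 + 18.8541*y^4 - 5.9853*y^3 - 8.0898*y^2 + 4.439*y - 2.632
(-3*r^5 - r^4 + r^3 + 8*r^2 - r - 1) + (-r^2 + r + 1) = -3*r^5 - r^4 + r^3 + 7*r^2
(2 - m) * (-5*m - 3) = 5*m^2 - 7*m - 6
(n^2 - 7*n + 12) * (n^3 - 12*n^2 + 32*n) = n^5 - 19*n^4 + 128*n^3 - 368*n^2 + 384*n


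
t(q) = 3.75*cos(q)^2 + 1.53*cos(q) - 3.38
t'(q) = -7.5*sin(q)*cos(q) - 1.53*sin(q)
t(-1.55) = -3.35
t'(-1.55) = 1.69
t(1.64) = -3.47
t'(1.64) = -1.01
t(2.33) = -2.66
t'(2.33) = 2.64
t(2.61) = -1.91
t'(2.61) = 2.50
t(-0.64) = 0.26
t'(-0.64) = 4.51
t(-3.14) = -1.16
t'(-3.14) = -0.01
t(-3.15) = -1.16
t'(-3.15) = 0.05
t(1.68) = -3.50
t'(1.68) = -0.71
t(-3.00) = -1.22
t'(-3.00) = -0.83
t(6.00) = 1.55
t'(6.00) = 2.44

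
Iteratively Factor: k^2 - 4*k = (k)*(k - 4)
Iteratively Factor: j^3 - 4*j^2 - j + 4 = (j + 1)*(j^2 - 5*j + 4) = (j - 1)*(j + 1)*(j - 4)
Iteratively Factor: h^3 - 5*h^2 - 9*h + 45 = (h - 3)*(h^2 - 2*h - 15) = (h - 3)*(h + 3)*(h - 5)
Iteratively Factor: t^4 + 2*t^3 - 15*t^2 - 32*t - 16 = (t + 4)*(t^3 - 2*t^2 - 7*t - 4) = (t - 4)*(t + 4)*(t^2 + 2*t + 1) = (t - 4)*(t + 1)*(t + 4)*(t + 1)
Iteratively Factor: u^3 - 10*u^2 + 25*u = (u - 5)*(u^2 - 5*u) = (u - 5)^2*(u)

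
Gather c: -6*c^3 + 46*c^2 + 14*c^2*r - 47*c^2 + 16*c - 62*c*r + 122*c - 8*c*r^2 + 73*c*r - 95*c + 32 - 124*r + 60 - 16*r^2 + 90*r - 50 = -6*c^3 + c^2*(14*r - 1) + c*(-8*r^2 + 11*r + 43) - 16*r^2 - 34*r + 42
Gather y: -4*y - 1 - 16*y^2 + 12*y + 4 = -16*y^2 + 8*y + 3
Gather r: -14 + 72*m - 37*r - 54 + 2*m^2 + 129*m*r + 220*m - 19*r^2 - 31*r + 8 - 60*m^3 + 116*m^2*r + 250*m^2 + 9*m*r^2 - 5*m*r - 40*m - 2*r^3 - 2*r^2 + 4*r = -60*m^3 + 252*m^2 + 252*m - 2*r^3 + r^2*(9*m - 21) + r*(116*m^2 + 124*m - 64) - 60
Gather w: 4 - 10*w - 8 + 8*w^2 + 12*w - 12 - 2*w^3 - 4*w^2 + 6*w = -2*w^3 + 4*w^2 + 8*w - 16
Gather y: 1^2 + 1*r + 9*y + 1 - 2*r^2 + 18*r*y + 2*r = -2*r^2 + 3*r + y*(18*r + 9) + 2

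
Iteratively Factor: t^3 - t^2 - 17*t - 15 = (t + 3)*(t^2 - 4*t - 5) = (t - 5)*(t + 3)*(t + 1)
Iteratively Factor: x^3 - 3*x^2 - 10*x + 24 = (x - 4)*(x^2 + x - 6) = (x - 4)*(x + 3)*(x - 2)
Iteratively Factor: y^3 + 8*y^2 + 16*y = (y + 4)*(y^2 + 4*y) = (y + 4)^2*(y)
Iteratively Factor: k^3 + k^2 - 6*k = (k - 2)*(k^2 + 3*k) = (k - 2)*(k + 3)*(k)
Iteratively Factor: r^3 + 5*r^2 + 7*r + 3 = (r + 3)*(r^2 + 2*r + 1) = (r + 1)*(r + 3)*(r + 1)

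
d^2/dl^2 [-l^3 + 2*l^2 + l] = 4 - 6*l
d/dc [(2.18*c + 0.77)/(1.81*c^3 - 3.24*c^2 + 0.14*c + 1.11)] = (-7.8916*c^3 + 2.8821*c^2 + 4.9896*c + 2.312)/(3.2761*c^6 - 11.7288*c^5 + 11.0044*c^4 + 3.111*c^3 - 7.1732*c^2 + 0.3108*c + 1.2321)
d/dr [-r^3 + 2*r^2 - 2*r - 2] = -3*r^2 + 4*r - 2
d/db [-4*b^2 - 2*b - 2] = -8*b - 2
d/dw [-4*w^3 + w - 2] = 1 - 12*w^2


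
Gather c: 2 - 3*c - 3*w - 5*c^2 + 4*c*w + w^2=-5*c^2 + c*(4*w - 3) + w^2 - 3*w + 2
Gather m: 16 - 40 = -24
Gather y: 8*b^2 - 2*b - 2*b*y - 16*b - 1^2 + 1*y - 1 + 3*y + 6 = 8*b^2 - 18*b + y*(4 - 2*b) + 4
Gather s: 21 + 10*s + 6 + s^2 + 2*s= s^2 + 12*s + 27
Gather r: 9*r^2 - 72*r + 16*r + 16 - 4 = 9*r^2 - 56*r + 12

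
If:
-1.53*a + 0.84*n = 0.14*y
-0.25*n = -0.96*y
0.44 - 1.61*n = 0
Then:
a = 0.14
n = 0.27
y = 0.07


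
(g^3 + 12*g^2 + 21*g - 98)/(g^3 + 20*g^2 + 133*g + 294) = (g - 2)/(g + 6)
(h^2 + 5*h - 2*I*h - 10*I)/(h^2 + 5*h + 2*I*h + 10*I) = (h - 2*I)/(h + 2*I)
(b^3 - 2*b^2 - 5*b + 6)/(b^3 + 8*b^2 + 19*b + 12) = (b^3 - 2*b^2 - 5*b + 6)/(b^3 + 8*b^2 + 19*b + 12)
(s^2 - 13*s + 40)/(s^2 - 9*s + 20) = (s - 8)/(s - 4)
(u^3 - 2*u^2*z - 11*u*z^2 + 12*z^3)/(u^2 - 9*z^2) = (-u^2 + 5*u*z - 4*z^2)/(-u + 3*z)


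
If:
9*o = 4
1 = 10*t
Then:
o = 4/9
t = 1/10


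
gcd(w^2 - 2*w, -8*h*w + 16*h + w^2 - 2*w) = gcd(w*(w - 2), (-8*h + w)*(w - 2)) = w - 2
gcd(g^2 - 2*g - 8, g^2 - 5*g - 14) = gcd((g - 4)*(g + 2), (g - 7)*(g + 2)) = g + 2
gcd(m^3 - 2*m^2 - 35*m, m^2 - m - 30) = m + 5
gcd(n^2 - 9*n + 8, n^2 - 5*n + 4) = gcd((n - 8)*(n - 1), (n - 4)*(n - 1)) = n - 1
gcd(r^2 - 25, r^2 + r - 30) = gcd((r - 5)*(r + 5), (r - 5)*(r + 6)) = r - 5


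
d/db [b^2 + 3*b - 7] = 2*b + 3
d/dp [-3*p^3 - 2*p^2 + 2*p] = -9*p^2 - 4*p + 2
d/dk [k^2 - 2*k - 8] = 2*k - 2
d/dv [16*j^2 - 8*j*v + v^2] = -8*j + 2*v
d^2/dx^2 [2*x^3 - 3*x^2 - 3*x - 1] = 12*x - 6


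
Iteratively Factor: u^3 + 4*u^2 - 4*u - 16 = (u + 2)*(u^2 + 2*u - 8) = (u + 2)*(u + 4)*(u - 2)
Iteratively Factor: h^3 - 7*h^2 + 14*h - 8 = (h - 1)*(h^2 - 6*h + 8) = (h - 4)*(h - 1)*(h - 2)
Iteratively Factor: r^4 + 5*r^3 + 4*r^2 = (r + 1)*(r^3 + 4*r^2) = r*(r + 1)*(r^2 + 4*r) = r^2*(r + 1)*(r + 4)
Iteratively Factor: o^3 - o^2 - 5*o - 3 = (o + 1)*(o^2 - 2*o - 3) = (o - 3)*(o + 1)*(o + 1)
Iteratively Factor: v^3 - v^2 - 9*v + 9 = (v + 3)*(v^2 - 4*v + 3) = (v - 3)*(v + 3)*(v - 1)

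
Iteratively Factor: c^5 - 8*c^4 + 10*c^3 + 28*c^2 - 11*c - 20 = (c + 1)*(c^4 - 9*c^3 + 19*c^2 + 9*c - 20) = (c - 1)*(c + 1)*(c^3 - 8*c^2 + 11*c + 20) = (c - 1)*(c + 1)^2*(c^2 - 9*c + 20) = (c - 5)*(c - 1)*(c + 1)^2*(c - 4)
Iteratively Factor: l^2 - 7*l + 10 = (l - 5)*(l - 2)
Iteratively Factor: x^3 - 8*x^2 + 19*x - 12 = (x - 3)*(x^2 - 5*x + 4) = (x - 3)*(x - 1)*(x - 4)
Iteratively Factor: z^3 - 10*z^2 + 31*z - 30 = (z - 2)*(z^2 - 8*z + 15) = (z - 3)*(z - 2)*(z - 5)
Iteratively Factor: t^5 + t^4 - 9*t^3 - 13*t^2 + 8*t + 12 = (t + 1)*(t^4 - 9*t^2 - 4*t + 12) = (t + 1)*(t + 2)*(t^3 - 2*t^2 - 5*t + 6) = (t + 1)*(t + 2)^2*(t^2 - 4*t + 3) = (t - 1)*(t + 1)*(t + 2)^2*(t - 3)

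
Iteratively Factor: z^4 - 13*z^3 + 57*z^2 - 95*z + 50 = (z - 5)*(z^3 - 8*z^2 + 17*z - 10) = (z - 5)*(z - 1)*(z^2 - 7*z + 10) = (z - 5)^2*(z - 1)*(z - 2)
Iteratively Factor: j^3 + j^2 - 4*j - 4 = (j + 1)*(j^2 - 4) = (j - 2)*(j + 1)*(j + 2)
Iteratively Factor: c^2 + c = (c + 1)*(c)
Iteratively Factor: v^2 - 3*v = (v)*(v - 3)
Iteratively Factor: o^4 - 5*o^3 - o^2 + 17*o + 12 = (o - 4)*(o^3 - o^2 - 5*o - 3) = (o - 4)*(o - 3)*(o^2 + 2*o + 1) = (o - 4)*(o - 3)*(o + 1)*(o + 1)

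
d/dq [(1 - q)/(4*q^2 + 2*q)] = (q^2 - 2*q - 1/2)/(q^2*(4*q^2 + 4*q + 1))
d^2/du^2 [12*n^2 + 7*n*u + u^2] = 2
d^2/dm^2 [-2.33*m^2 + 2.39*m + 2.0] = -4.66000000000000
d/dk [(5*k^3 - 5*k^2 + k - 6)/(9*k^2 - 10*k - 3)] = (45*k^4 - 100*k^3 - 4*k^2 + 138*k - 63)/(81*k^4 - 180*k^3 + 46*k^2 + 60*k + 9)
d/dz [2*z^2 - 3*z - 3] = 4*z - 3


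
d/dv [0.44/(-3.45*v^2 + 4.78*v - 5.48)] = (3.036*v - 2.1032)/(3.45*v^2 - 4.78*v + 5.48)^2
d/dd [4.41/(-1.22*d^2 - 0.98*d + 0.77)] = (10.7604*d + 4.3218)/(1.22*d^2 + 0.98*d - 0.77)^2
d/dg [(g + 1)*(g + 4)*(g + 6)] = 3*g^2 + 22*g + 34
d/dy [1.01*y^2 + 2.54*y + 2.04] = 2.02*y + 2.54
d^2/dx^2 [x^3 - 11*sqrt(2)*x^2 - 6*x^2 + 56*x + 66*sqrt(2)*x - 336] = 6*x - 22*sqrt(2) - 12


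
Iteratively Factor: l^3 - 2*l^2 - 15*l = (l + 3)*(l^2 - 5*l) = (l - 5)*(l + 3)*(l)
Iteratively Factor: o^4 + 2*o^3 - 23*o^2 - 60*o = (o - 5)*(o^3 + 7*o^2 + 12*o) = (o - 5)*(o + 4)*(o^2 + 3*o) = o*(o - 5)*(o + 4)*(o + 3)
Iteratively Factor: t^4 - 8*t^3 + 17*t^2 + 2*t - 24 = (t - 4)*(t^3 - 4*t^2 + t + 6) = (t - 4)*(t - 3)*(t^2 - t - 2) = (t - 4)*(t - 3)*(t - 2)*(t + 1)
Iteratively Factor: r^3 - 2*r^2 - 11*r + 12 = (r - 1)*(r^2 - r - 12) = (r - 1)*(r + 3)*(r - 4)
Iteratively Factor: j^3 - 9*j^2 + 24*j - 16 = (j - 4)*(j^2 - 5*j + 4) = (j - 4)^2*(j - 1)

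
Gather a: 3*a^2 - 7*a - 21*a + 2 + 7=3*a^2 - 28*a + 9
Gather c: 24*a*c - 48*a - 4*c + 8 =-48*a + c*(24*a - 4) + 8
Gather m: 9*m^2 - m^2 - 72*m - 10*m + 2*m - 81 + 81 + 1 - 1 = 8*m^2 - 80*m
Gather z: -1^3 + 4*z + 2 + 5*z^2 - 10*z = 5*z^2 - 6*z + 1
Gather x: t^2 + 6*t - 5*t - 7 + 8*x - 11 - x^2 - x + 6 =t^2 + t - x^2 + 7*x - 12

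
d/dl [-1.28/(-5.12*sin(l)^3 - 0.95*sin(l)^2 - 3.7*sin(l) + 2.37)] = (-2.432*sin(l) + 9.8304*cos(2*l) - 14.5664)*cos(l)/(5.12*sin(l)^3 + 0.95*sin(l)^2 + 3.7*sin(l) - 2.37)^2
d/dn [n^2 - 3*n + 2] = 2*n - 3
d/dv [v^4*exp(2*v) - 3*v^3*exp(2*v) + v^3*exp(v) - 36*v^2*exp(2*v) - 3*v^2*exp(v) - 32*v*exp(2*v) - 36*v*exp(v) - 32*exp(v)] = (2*v^4*exp(v) - 2*v^3*exp(v) + v^3 - 81*v^2*exp(v) - 136*v*exp(v) - 42*v - 32*exp(v) - 68)*exp(v)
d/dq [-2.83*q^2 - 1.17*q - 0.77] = -5.66*q - 1.17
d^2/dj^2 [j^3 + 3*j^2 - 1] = 6*j + 6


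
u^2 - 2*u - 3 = (u - 3)*(u + 1)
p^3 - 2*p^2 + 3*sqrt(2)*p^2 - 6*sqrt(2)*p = p*(p - 2)*(p + 3*sqrt(2))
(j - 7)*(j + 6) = j^2 - j - 42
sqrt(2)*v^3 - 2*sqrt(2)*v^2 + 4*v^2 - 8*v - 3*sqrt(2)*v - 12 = (v - 3)*(v + 2*sqrt(2))*(sqrt(2)*v + sqrt(2))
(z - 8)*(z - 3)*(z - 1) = z^3 - 12*z^2 + 35*z - 24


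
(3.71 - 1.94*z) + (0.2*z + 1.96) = 5.67 - 1.74*z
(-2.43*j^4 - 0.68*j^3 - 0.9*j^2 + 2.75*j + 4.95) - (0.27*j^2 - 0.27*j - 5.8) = -2.43*j^4 - 0.68*j^3 - 1.17*j^2 + 3.02*j + 10.75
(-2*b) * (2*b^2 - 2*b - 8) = -4*b^3 + 4*b^2 + 16*b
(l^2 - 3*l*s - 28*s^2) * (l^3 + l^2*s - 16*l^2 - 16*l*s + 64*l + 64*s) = l^5 - 2*l^4*s - 16*l^4 - 31*l^3*s^2 + 32*l^3*s + 64*l^3 - 28*l^2*s^3 + 496*l^2*s^2 - 128*l^2*s + 448*l*s^3 - 1984*l*s^2 - 1792*s^3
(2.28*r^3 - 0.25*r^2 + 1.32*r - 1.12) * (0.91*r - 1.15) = 2.0748*r^4 - 2.8495*r^3 + 1.4887*r^2 - 2.5372*r + 1.288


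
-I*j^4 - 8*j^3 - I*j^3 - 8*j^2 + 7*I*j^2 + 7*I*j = j*(j - 7*I)*(j - I)*(-I*j - I)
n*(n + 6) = n^2 + 6*n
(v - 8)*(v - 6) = v^2 - 14*v + 48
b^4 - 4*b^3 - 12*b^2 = b^2*(b - 6)*(b + 2)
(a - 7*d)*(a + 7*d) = a^2 - 49*d^2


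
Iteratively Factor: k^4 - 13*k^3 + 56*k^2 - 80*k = (k - 4)*(k^3 - 9*k^2 + 20*k) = (k - 4)^2*(k^2 - 5*k) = (k - 5)*(k - 4)^2*(k)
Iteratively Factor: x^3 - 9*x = (x + 3)*(x^2 - 3*x) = x*(x + 3)*(x - 3)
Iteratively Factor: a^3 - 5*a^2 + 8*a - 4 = (a - 2)*(a^2 - 3*a + 2) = (a - 2)*(a - 1)*(a - 2)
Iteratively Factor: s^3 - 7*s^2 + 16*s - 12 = (s - 3)*(s^2 - 4*s + 4) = (s - 3)*(s - 2)*(s - 2)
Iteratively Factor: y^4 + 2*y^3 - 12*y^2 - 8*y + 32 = (y - 2)*(y^3 + 4*y^2 - 4*y - 16) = (y - 2)^2*(y^2 + 6*y + 8) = (y - 2)^2*(y + 4)*(y + 2)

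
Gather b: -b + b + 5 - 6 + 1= 0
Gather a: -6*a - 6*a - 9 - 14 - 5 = -12*a - 28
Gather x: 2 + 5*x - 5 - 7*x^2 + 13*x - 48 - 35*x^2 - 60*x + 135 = -42*x^2 - 42*x + 84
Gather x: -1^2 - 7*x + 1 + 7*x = 0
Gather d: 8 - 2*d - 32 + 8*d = 6*d - 24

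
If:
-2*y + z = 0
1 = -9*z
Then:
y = -1/18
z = -1/9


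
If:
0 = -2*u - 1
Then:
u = -1/2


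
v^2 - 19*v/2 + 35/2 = (v - 7)*(v - 5/2)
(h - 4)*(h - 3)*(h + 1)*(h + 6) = h^4 - 31*h^2 + 42*h + 72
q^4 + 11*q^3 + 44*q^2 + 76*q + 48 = (q + 2)^2*(q + 3)*(q + 4)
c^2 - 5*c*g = c*(c - 5*g)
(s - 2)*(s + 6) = s^2 + 4*s - 12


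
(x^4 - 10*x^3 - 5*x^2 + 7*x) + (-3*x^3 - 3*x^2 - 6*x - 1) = x^4 - 13*x^3 - 8*x^2 + x - 1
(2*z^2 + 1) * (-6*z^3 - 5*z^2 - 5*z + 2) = -12*z^5 - 10*z^4 - 16*z^3 - z^2 - 5*z + 2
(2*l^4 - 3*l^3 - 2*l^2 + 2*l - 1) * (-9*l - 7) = -18*l^5 + 13*l^4 + 39*l^3 - 4*l^2 - 5*l + 7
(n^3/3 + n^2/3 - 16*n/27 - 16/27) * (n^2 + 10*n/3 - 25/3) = n^5/3 + 13*n^4/9 - 61*n^3/27 - 433*n^2/81 + 80*n/27 + 400/81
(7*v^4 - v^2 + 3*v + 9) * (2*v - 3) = 14*v^5 - 21*v^4 - 2*v^3 + 9*v^2 + 9*v - 27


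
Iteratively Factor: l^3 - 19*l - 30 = (l - 5)*(l^2 + 5*l + 6) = (l - 5)*(l + 2)*(l + 3)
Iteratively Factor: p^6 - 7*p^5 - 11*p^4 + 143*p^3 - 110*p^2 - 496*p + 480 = (p - 3)*(p^5 - 4*p^4 - 23*p^3 + 74*p^2 + 112*p - 160) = (p - 5)*(p - 3)*(p^4 + p^3 - 18*p^2 - 16*p + 32) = (p - 5)*(p - 3)*(p - 1)*(p^3 + 2*p^2 - 16*p - 32) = (p - 5)*(p - 4)*(p - 3)*(p - 1)*(p^2 + 6*p + 8) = (p - 5)*(p - 4)*(p - 3)*(p - 1)*(p + 4)*(p + 2)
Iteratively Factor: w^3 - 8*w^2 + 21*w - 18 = (w - 3)*(w^2 - 5*w + 6) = (w - 3)^2*(w - 2)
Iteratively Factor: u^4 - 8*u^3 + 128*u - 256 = (u - 4)*(u^3 - 4*u^2 - 16*u + 64) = (u - 4)^2*(u^2 - 16) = (u - 4)^2*(u + 4)*(u - 4)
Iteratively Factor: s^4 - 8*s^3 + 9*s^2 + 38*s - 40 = (s + 2)*(s^3 - 10*s^2 + 29*s - 20) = (s - 5)*(s + 2)*(s^2 - 5*s + 4) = (s - 5)*(s - 4)*(s + 2)*(s - 1)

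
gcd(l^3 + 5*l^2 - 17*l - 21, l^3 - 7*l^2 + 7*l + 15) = l^2 - 2*l - 3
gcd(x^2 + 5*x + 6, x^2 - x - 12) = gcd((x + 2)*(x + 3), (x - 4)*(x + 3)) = x + 3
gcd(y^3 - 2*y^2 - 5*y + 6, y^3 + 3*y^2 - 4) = y^2 + y - 2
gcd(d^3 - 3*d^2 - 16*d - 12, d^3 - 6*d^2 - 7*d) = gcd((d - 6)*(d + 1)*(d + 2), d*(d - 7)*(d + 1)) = d + 1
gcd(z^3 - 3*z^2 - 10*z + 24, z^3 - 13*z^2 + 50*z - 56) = z^2 - 6*z + 8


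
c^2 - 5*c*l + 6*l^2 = (c - 3*l)*(c - 2*l)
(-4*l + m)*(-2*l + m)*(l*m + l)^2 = 8*l^4*m^2 + 16*l^4*m + 8*l^4 - 6*l^3*m^3 - 12*l^3*m^2 - 6*l^3*m + l^2*m^4 + 2*l^2*m^3 + l^2*m^2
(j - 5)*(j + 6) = j^2 + j - 30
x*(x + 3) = x^2 + 3*x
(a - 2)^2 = a^2 - 4*a + 4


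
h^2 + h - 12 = (h - 3)*(h + 4)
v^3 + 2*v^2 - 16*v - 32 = (v - 4)*(v + 2)*(v + 4)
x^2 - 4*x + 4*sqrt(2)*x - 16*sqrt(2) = (x - 4)*(x + 4*sqrt(2))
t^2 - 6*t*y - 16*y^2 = (t - 8*y)*(t + 2*y)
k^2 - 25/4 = (k - 5/2)*(k + 5/2)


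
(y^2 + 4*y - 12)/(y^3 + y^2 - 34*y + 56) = (y + 6)/(y^2 + 3*y - 28)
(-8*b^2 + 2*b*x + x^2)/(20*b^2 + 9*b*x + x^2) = (-2*b + x)/(5*b + x)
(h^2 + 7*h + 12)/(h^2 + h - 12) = (h + 3)/(h - 3)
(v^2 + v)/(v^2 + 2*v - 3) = v*(v + 1)/(v^2 + 2*v - 3)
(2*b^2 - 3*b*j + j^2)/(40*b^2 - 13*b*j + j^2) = (2*b^2 - 3*b*j + j^2)/(40*b^2 - 13*b*j + j^2)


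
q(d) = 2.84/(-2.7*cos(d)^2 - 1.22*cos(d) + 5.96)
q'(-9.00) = -0.19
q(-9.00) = 0.59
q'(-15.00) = -0.19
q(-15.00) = 0.53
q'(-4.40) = 0.03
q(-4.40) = 0.47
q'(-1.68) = 0.05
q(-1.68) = 0.47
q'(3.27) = -0.07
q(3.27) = 0.63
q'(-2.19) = -0.13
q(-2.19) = 0.49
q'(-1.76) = 0.02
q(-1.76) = 0.47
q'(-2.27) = -0.15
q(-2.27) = 0.50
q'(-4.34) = 0.05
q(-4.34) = 0.47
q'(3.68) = -0.20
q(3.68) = 0.57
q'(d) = 2.84*(-5.4*sin(d)*cos(d) - 1.22*sin(d))/(-2.7*cos(d)^2 - 1.22*cos(d) + 5.96)^2 = -(15.336*cos(d) + 3.4648)*sin(d)/(2.7*cos(d)^2 + 1.22*cos(d) - 5.96)^2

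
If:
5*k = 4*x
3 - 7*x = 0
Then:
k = 12/35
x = 3/7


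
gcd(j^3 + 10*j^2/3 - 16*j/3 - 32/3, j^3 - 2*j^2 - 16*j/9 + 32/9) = j^2 - 2*j/3 - 8/3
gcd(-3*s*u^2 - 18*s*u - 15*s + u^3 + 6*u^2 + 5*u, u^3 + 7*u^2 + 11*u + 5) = u^2 + 6*u + 5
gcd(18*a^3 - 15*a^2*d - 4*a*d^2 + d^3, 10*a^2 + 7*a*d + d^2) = 1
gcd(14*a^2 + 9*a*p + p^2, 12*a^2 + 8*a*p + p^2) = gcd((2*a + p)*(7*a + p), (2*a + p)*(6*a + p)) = 2*a + p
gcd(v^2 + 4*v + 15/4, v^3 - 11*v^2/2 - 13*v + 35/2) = v + 5/2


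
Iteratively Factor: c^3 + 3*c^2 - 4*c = (c + 4)*(c^2 - c) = c*(c + 4)*(c - 1)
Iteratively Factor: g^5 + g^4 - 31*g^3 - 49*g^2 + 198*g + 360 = (g + 4)*(g^4 - 3*g^3 - 19*g^2 + 27*g + 90) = (g - 3)*(g + 4)*(g^3 - 19*g - 30) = (g - 5)*(g - 3)*(g + 4)*(g^2 + 5*g + 6) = (g - 5)*(g - 3)*(g + 2)*(g + 4)*(g + 3)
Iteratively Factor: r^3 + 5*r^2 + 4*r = (r + 1)*(r^2 + 4*r) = (r + 1)*(r + 4)*(r)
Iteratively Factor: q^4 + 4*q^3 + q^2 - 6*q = (q)*(q^3 + 4*q^2 + q - 6) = q*(q + 3)*(q^2 + q - 2) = q*(q - 1)*(q + 3)*(q + 2)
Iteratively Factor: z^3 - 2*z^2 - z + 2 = (z - 2)*(z^2 - 1) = (z - 2)*(z - 1)*(z + 1)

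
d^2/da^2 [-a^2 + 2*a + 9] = -2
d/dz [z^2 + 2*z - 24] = 2*z + 2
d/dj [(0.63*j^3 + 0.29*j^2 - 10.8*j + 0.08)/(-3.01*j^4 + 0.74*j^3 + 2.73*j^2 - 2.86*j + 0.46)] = (1.8963*j^6 + 1.7458*j^5 - 96.0187*j^4 + 13.3436*j^3 + 29.3464*j^2 - 0.170000000000002*j - 4.7392)/(9.0601*j^8 - 4.4548*j^7 - 15.887*j^6 + 21.2576*j^5 + 0.4509*j^4 - 14.9348*j^3 + 10.6912*j^2 - 2.6312*j + 0.2116)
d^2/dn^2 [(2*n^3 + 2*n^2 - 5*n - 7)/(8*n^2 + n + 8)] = 42*(-22*n^3 - 80*n^2 + 56*n + 29)/(512*n^6 + 192*n^5 + 1560*n^4 + 385*n^3 + 1560*n^2 + 192*n + 512)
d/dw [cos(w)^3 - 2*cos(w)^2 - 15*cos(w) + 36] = (-3*cos(w)^2 + 4*cos(w) + 15)*sin(w)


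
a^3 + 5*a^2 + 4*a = a*(a + 1)*(a + 4)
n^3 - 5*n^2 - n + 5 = (n - 5)*(n - 1)*(n + 1)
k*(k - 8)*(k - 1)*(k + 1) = k^4 - 8*k^3 - k^2 + 8*k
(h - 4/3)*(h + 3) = h^2 + 5*h/3 - 4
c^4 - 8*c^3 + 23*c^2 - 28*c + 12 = (c - 3)*(c - 2)^2*(c - 1)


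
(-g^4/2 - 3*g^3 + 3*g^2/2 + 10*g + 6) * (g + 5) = -g^5/2 - 11*g^4/2 - 27*g^3/2 + 35*g^2/2 + 56*g + 30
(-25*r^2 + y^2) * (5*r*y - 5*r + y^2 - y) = -125*r^3*y + 125*r^3 - 25*r^2*y^2 + 25*r^2*y + 5*r*y^3 - 5*r*y^2 + y^4 - y^3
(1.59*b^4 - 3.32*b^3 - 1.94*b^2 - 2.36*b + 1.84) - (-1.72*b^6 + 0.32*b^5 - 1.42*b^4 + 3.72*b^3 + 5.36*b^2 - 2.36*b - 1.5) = 1.72*b^6 - 0.32*b^5 + 3.01*b^4 - 7.04*b^3 - 7.3*b^2 + 3.34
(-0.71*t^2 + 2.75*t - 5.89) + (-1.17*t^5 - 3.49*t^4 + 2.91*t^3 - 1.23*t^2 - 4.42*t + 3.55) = -1.17*t^5 - 3.49*t^4 + 2.91*t^3 - 1.94*t^2 - 1.67*t - 2.34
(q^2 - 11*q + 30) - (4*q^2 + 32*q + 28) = -3*q^2 - 43*q + 2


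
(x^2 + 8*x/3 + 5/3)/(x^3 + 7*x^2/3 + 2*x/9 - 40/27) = 9*(x + 1)/(9*x^2 + 6*x - 8)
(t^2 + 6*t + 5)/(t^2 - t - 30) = (t + 1)/(t - 6)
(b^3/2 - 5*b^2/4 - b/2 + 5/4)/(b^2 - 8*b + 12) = (2*b^3 - 5*b^2 - 2*b + 5)/(4*(b^2 - 8*b + 12))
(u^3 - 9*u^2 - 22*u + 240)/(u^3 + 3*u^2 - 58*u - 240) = (u - 6)/(u + 6)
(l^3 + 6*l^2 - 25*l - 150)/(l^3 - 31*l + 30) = (l + 5)/(l - 1)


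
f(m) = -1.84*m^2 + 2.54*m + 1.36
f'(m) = 2.54 - 3.68*m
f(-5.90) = -77.68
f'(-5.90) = 24.25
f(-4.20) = -41.77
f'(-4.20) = 18.00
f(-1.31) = -5.13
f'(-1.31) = 7.36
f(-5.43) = -66.68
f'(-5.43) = 22.52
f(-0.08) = 1.15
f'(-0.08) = 2.83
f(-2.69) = -18.79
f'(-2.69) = 12.44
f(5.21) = -35.35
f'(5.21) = -16.63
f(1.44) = 1.20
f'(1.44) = -2.76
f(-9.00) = -170.54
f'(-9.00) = 35.66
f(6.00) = -49.64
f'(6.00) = -19.54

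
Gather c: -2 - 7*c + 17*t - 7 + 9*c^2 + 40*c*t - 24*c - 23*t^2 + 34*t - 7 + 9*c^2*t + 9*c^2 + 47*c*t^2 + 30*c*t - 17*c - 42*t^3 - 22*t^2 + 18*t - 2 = c^2*(9*t + 18) + c*(47*t^2 + 70*t - 48) - 42*t^3 - 45*t^2 + 69*t - 18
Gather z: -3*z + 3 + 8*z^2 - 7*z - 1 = 8*z^2 - 10*z + 2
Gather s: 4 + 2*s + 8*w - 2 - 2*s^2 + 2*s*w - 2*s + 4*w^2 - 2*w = -2*s^2 + 2*s*w + 4*w^2 + 6*w + 2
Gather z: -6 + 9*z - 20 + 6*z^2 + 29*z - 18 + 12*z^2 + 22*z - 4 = 18*z^2 + 60*z - 48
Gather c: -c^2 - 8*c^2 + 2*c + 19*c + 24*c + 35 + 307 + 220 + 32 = -9*c^2 + 45*c + 594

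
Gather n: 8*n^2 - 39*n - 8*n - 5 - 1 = 8*n^2 - 47*n - 6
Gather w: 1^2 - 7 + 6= 0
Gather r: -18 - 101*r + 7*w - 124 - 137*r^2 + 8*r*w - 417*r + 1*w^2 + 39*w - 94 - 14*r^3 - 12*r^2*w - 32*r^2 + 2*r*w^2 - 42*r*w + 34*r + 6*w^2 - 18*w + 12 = -14*r^3 + r^2*(-12*w - 169) + r*(2*w^2 - 34*w - 484) + 7*w^2 + 28*w - 224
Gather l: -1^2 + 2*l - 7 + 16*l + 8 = 18*l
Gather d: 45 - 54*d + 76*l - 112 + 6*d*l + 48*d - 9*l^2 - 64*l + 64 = d*(6*l - 6) - 9*l^2 + 12*l - 3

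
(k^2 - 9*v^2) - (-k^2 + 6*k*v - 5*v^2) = 2*k^2 - 6*k*v - 4*v^2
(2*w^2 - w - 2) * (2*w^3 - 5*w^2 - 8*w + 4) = 4*w^5 - 12*w^4 - 15*w^3 + 26*w^2 + 12*w - 8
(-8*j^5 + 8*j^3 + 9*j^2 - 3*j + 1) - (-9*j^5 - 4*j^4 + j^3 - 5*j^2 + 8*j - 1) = j^5 + 4*j^4 + 7*j^3 + 14*j^2 - 11*j + 2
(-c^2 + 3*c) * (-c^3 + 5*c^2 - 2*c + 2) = c^5 - 8*c^4 + 17*c^3 - 8*c^2 + 6*c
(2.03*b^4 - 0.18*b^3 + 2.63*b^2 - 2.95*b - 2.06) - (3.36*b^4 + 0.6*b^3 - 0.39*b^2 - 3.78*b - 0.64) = -1.33*b^4 - 0.78*b^3 + 3.02*b^2 + 0.83*b - 1.42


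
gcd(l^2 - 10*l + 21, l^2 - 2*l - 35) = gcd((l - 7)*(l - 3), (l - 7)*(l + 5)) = l - 7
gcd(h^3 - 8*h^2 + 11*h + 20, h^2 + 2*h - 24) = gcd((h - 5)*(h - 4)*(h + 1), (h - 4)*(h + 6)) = h - 4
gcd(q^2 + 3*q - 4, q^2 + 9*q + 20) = q + 4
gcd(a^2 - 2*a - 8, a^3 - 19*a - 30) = a + 2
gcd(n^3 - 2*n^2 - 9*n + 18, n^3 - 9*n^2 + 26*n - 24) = n^2 - 5*n + 6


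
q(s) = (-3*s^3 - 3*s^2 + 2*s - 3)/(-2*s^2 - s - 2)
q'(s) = (4*s + 1)*(-3*s^3 - 3*s^2 + 2*s - 3)/(-2*s^2 - s - 2)^2 + (-9*s^2 - 6*s + 2)/(-2*s^2 - s - 2)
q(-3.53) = -3.61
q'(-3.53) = 1.78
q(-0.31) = 2.03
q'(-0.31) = -1.33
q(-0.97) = 1.73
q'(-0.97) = 1.93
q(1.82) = 2.62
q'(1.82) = 1.63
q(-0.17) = 1.81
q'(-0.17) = -1.77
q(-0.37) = 2.10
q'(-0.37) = -1.04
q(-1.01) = 1.65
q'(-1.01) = 2.02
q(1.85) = 2.67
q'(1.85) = 1.63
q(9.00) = 13.96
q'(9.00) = 1.53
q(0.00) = 1.50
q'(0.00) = -1.75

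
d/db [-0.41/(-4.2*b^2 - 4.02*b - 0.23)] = (-3.444*b - 1.6482)/(4.2*b^2 + 4.02*b + 0.23)^2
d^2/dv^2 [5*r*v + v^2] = 2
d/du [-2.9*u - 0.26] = -2.90000000000000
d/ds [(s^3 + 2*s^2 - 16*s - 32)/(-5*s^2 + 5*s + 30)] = (-s^2 + 6*s - 16)/(5*(s^2 - 6*s + 9))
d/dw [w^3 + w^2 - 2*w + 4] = 3*w^2 + 2*w - 2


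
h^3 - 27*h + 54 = (h - 3)^2*(h + 6)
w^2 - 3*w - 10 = (w - 5)*(w + 2)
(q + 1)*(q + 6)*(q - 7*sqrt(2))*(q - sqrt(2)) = q^4 - 8*sqrt(2)*q^3 + 7*q^3 - 56*sqrt(2)*q^2 + 20*q^2 - 48*sqrt(2)*q + 98*q + 84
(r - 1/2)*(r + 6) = r^2 + 11*r/2 - 3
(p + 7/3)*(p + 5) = p^2 + 22*p/3 + 35/3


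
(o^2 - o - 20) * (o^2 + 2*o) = o^4 + o^3 - 22*o^2 - 40*o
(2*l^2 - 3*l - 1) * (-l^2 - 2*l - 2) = -2*l^4 - l^3 + 3*l^2 + 8*l + 2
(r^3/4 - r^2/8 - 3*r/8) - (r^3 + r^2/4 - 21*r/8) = -3*r^3/4 - 3*r^2/8 + 9*r/4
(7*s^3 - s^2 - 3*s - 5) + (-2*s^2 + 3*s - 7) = 7*s^3 - 3*s^2 - 12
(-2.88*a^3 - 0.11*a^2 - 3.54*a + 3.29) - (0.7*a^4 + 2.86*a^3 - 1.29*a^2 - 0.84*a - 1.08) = -0.7*a^4 - 5.74*a^3 + 1.18*a^2 - 2.7*a + 4.37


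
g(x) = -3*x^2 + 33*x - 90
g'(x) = 33 - 6*x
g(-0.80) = -118.32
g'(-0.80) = 37.80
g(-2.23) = -178.51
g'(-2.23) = 46.38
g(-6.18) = -408.52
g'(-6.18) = 70.08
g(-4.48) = -298.05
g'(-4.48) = 59.88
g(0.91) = -62.45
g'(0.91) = 27.54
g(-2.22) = -178.05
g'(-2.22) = 46.32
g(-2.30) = -181.77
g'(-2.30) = 46.80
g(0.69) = -68.66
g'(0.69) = 28.86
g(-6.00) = -396.00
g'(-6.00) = 69.00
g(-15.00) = -1260.00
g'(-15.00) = 123.00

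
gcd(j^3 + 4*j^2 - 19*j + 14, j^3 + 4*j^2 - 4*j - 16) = j - 2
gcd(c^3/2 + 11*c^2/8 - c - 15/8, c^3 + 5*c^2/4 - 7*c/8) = 1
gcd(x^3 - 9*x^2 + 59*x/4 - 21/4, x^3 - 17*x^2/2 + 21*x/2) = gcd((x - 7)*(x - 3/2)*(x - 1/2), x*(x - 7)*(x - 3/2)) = x^2 - 17*x/2 + 21/2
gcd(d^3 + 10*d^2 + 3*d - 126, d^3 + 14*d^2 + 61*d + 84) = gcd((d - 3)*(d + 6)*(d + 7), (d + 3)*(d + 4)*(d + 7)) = d + 7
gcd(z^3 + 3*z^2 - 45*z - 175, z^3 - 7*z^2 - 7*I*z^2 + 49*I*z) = z - 7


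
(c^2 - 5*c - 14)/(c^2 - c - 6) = (c - 7)/(c - 3)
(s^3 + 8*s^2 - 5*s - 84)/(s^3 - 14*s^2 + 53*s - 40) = (s^3 + 8*s^2 - 5*s - 84)/(s^3 - 14*s^2 + 53*s - 40)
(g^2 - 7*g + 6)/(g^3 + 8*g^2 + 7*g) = (g^2 - 7*g + 6)/(g*(g^2 + 8*g + 7))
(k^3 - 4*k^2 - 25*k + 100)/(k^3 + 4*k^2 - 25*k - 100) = (k - 4)/(k + 4)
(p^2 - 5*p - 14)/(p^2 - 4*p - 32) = (-p^2 + 5*p + 14)/(-p^2 + 4*p + 32)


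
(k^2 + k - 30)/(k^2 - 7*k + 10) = (k + 6)/(k - 2)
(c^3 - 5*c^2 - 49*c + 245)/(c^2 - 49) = c - 5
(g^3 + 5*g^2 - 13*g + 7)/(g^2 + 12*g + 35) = (g^2 - 2*g + 1)/(g + 5)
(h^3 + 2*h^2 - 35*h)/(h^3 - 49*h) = (h - 5)/(h - 7)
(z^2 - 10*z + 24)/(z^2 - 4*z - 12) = (z - 4)/(z + 2)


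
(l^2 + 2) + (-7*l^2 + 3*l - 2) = -6*l^2 + 3*l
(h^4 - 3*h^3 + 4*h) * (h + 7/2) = h^5 + h^4/2 - 21*h^3/2 + 4*h^2 + 14*h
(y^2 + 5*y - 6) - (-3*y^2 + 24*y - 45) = 4*y^2 - 19*y + 39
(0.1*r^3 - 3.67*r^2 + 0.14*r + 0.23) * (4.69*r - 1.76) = 0.469*r^4 - 17.3883*r^3 + 7.1158*r^2 + 0.8323*r - 0.4048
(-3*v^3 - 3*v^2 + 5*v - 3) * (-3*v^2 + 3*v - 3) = 9*v^5 - 15*v^3 + 33*v^2 - 24*v + 9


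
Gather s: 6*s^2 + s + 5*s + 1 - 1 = 6*s^2 + 6*s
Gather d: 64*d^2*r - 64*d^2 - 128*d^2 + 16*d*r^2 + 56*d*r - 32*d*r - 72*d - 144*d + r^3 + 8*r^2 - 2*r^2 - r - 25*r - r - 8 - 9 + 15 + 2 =d^2*(64*r - 192) + d*(16*r^2 + 24*r - 216) + r^3 + 6*r^2 - 27*r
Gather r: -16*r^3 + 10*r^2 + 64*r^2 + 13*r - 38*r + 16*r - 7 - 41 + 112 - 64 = -16*r^3 + 74*r^2 - 9*r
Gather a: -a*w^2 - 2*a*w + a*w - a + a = a*(-w^2 - w)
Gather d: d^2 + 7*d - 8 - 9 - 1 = d^2 + 7*d - 18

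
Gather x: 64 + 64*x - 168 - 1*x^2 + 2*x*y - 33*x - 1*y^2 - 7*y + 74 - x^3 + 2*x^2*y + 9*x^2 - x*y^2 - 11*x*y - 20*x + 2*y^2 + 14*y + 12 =-x^3 + x^2*(2*y + 8) + x*(-y^2 - 9*y + 11) + y^2 + 7*y - 18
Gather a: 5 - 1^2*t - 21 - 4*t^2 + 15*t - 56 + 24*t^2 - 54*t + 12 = 20*t^2 - 40*t - 60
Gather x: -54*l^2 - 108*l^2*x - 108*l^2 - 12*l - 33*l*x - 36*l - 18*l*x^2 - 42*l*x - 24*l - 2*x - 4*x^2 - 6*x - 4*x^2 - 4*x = -162*l^2 - 72*l + x^2*(-18*l - 8) + x*(-108*l^2 - 75*l - 12)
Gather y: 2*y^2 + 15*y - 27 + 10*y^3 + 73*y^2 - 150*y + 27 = 10*y^3 + 75*y^2 - 135*y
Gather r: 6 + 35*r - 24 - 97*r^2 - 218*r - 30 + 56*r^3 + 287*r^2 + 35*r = 56*r^3 + 190*r^2 - 148*r - 48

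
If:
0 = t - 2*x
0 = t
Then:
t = 0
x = 0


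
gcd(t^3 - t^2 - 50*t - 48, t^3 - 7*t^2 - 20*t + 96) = t - 8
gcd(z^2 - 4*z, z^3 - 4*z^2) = z^2 - 4*z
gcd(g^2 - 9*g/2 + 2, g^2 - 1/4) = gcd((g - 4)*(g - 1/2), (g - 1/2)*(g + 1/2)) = g - 1/2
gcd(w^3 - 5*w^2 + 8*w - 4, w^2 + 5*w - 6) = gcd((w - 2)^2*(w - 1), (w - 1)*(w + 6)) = w - 1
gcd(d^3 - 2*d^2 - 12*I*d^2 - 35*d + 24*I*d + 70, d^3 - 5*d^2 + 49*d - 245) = d - 7*I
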